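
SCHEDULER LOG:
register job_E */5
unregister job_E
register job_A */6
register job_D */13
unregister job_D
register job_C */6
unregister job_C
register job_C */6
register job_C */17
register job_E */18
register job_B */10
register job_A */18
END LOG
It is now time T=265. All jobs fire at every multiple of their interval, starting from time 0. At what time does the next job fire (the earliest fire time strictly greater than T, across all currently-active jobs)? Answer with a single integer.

Answer: 270

Derivation:
Op 1: register job_E */5 -> active={job_E:*/5}
Op 2: unregister job_E -> active={}
Op 3: register job_A */6 -> active={job_A:*/6}
Op 4: register job_D */13 -> active={job_A:*/6, job_D:*/13}
Op 5: unregister job_D -> active={job_A:*/6}
Op 6: register job_C */6 -> active={job_A:*/6, job_C:*/6}
Op 7: unregister job_C -> active={job_A:*/6}
Op 8: register job_C */6 -> active={job_A:*/6, job_C:*/6}
Op 9: register job_C */17 -> active={job_A:*/6, job_C:*/17}
Op 10: register job_E */18 -> active={job_A:*/6, job_C:*/17, job_E:*/18}
Op 11: register job_B */10 -> active={job_A:*/6, job_B:*/10, job_C:*/17, job_E:*/18}
Op 12: register job_A */18 -> active={job_A:*/18, job_B:*/10, job_C:*/17, job_E:*/18}
  job_A: interval 18, next fire after T=265 is 270
  job_B: interval 10, next fire after T=265 is 270
  job_C: interval 17, next fire after T=265 is 272
  job_E: interval 18, next fire after T=265 is 270
Earliest fire time = 270 (job job_A)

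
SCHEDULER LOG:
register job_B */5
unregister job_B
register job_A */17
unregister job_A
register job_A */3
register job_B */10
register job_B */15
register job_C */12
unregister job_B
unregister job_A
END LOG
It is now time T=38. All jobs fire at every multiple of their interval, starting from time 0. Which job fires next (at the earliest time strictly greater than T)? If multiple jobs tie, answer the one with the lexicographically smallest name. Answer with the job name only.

Answer: job_C

Derivation:
Op 1: register job_B */5 -> active={job_B:*/5}
Op 2: unregister job_B -> active={}
Op 3: register job_A */17 -> active={job_A:*/17}
Op 4: unregister job_A -> active={}
Op 5: register job_A */3 -> active={job_A:*/3}
Op 6: register job_B */10 -> active={job_A:*/3, job_B:*/10}
Op 7: register job_B */15 -> active={job_A:*/3, job_B:*/15}
Op 8: register job_C */12 -> active={job_A:*/3, job_B:*/15, job_C:*/12}
Op 9: unregister job_B -> active={job_A:*/3, job_C:*/12}
Op 10: unregister job_A -> active={job_C:*/12}
  job_C: interval 12, next fire after T=38 is 48
Earliest = 48, winner (lex tiebreak) = job_C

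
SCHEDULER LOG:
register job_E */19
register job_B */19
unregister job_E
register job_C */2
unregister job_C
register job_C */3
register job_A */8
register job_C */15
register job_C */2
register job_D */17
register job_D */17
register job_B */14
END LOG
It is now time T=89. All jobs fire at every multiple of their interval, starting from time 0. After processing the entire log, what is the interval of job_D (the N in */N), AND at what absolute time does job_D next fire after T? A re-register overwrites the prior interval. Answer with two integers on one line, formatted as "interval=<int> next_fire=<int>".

Answer: interval=17 next_fire=102

Derivation:
Op 1: register job_E */19 -> active={job_E:*/19}
Op 2: register job_B */19 -> active={job_B:*/19, job_E:*/19}
Op 3: unregister job_E -> active={job_B:*/19}
Op 4: register job_C */2 -> active={job_B:*/19, job_C:*/2}
Op 5: unregister job_C -> active={job_B:*/19}
Op 6: register job_C */3 -> active={job_B:*/19, job_C:*/3}
Op 7: register job_A */8 -> active={job_A:*/8, job_B:*/19, job_C:*/3}
Op 8: register job_C */15 -> active={job_A:*/8, job_B:*/19, job_C:*/15}
Op 9: register job_C */2 -> active={job_A:*/8, job_B:*/19, job_C:*/2}
Op 10: register job_D */17 -> active={job_A:*/8, job_B:*/19, job_C:*/2, job_D:*/17}
Op 11: register job_D */17 -> active={job_A:*/8, job_B:*/19, job_C:*/2, job_D:*/17}
Op 12: register job_B */14 -> active={job_A:*/8, job_B:*/14, job_C:*/2, job_D:*/17}
Final interval of job_D = 17
Next fire of job_D after T=89: (89//17+1)*17 = 102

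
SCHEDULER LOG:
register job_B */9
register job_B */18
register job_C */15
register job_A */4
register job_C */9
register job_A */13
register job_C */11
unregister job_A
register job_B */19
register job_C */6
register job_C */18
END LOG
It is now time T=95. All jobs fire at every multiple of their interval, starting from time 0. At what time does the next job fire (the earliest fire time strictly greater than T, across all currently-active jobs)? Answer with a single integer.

Op 1: register job_B */9 -> active={job_B:*/9}
Op 2: register job_B */18 -> active={job_B:*/18}
Op 3: register job_C */15 -> active={job_B:*/18, job_C:*/15}
Op 4: register job_A */4 -> active={job_A:*/4, job_B:*/18, job_C:*/15}
Op 5: register job_C */9 -> active={job_A:*/4, job_B:*/18, job_C:*/9}
Op 6: register job_A */13 -> active={job_A:*/13, job_B:*/18, job_C:*/9}
Op 7: register job_C */11 -> active={job_A:*/13, job_B:*/18, job_C:*/11}
Op 8: unregister job_A -> active={job_B:*/18, job_C:*/11}
Op 9: register job_B */19 -> active={job_B:*/19, job_C:*/11}
Op 10: register job_C */6 -> active={job_B:*/19, job_C:*/6}
Op 11: register job_C */18 -> active={job_B:*/19, job_C:*/18}
  job_B: interval 19, next fire after T=95 is 114
  job_C: interval 18, next fire after T=95 is 108
Earliest fire time = 108 (job job_C)

Answer: 108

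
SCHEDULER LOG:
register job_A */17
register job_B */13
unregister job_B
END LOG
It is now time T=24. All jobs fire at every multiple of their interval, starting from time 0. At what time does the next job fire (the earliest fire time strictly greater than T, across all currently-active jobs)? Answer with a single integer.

Op 1: register job_A */17 -> active={job_A:*/17}
Op 2: register job_B */13 -> active={job_A:*/17, job_B:*/13}
Op 3: unregister job_B -> active={job_A:*/17}
  job_A: interval 17, next fire after T=24 is 34
Earliest fire time = 34 (job job_A)

Answer: 34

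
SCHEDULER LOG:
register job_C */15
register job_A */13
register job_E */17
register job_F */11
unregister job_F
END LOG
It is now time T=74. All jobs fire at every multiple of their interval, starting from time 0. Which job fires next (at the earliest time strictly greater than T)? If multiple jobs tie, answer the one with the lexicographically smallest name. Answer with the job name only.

Answer: job_C

Derivation:
Op 1: register job_C */15 -> active={job_C:*/15}
Op 2: register job_A */13 -> active={job_A:*/13, job_C:*/15}
Op 3: register job_E */17 -> active={job_A:*/13, job_C:*/15, job_E:*/17}
Op 4: register job_F */11 -> active={job_A:*/13, job_C:*/15, job_E:*/17, job_F:*/11}
Op 5: unregister job_F -> active={job_A:*/13, job_C:*/15, job_E:*/17}
  job_A: interval 13, next fire after T=74 is 78
  job_C: interval 15, next fire after T=74 is 75
  job_E: interval 17, next fire after T=74 is 85
Earliest = 75, winner (lex tiebreak) = job_C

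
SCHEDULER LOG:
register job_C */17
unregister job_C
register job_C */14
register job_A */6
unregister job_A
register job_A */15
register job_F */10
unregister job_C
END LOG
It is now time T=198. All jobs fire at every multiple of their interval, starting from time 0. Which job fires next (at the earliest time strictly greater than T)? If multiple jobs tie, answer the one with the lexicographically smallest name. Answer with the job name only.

Op 1: register job_C */17 -> active={job_C:*/17}
Op 2: unregister job_C -> active={}
Op 3: register job_C */14 -> active={job_C:*/14}
Op 4: register job_A */6 -> active={job_A:*/6, job_C:*/14}
Op 5: unregister job_A -> active={job_C:*/14}
Op 6: register job_A */15 -> active={job_A:*/15, job_C:*/14}
Op 7: register job_F */10 -> active={job_A:*/15, job_C:*/14, job_F:*/10}
Op 8: unregister job_C -> active={job_A:*/15, job_F:*/10}
  job_A: interval 15, next fire after T=198 is 210
  job_F: interval 10, next fire after T=198 is 200
Earliest = 200, winner (lex tiebreak) = job_F

Answer: job_F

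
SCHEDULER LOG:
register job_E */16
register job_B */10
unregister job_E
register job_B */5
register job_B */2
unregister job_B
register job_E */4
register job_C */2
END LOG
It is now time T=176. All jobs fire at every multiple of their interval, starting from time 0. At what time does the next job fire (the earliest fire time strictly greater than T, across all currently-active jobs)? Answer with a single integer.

Op 1: register job_E */16 -> active={job_E:*/16}
Op 2: register job_B */10 -> active={job_B:*/10, job_E:*/16}
Op 3: unregister job_E -> active={job_B:*/10}
Op 4: register job_B */5 -> active={job_B:*/5}
Op 5: register job_B */2 -> active={job_B:*/2}
Op 6: unregister job_B -> active={}
Op 7: register job_E */4 -> active={job_E:*/4}
Op 8: register job_C */2 -> active={job_C:*/2, job_E:*/4}
  job_C: interval 2, next fire after T=176 is 178
  job_E: interval 4, next fire after T=176 is 180
Earliest fire time = 178 (job job_C)

Answer: 178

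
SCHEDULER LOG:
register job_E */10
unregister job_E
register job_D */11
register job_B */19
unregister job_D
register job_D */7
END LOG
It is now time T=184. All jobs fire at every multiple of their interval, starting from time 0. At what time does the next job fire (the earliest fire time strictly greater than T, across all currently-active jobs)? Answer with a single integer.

Op 1: register job_E */10 -> active={job_E:*/10}
Op 2: unregister job_E -> active={}
Op 3: register job_D */11 -> active={job_D:*/11}
Op 4: register job_B */19 -> active={job_B:*/19, job_D:*/11}
Op 5: unregister job_D -> active={job_B:*/19}
Op 6: register job_D */7 -> active={job_B:*/19, job_D:*/7}
  job_B: interval 19, next fire after T=184 is 190
  job_D: interval 7, next fire after T=184 is 189
Earliest fire time = 189 (job job_D)

Answer: 189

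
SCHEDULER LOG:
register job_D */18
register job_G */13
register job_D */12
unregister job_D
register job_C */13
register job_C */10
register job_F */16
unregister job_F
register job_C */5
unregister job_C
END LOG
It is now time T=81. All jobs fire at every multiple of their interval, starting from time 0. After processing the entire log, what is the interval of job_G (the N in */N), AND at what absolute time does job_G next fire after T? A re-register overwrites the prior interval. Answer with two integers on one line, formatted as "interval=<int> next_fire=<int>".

Op 1: register job_D */18 -> active={job_D:*/18}
Op 2: register job_G */13 -> active={job_D:*/18, job_G:*/13}
Op 3: register job_D */12 -> active={job_D:*/12, job_G:*/13}
Op 4: unregister job_D -> active={job_G:*/13}
Op 5: register job_C */13 -> active={job_C:*/13, job_G:*/13}
Op 6: register job_C */10 -> active={job_C:*/10, job_G:*/13}
Op 7: register job_F */16 -> active={job_C:*/10, job_F:*/16, job_G:*/13}
Op 8: unregister job_F -> active={job_C:*/10, job_G:*/13}
Op 9: register job_C */5 -> active={job_C:*/5, job_G:*/13}
Op 10: unregister job_C -> active={job_G:*/13}
Final interval of job_G = 13
Next fire of job_G after T=81: (81//13+1)*13 = 91

Answer: interval=13 next_fire=91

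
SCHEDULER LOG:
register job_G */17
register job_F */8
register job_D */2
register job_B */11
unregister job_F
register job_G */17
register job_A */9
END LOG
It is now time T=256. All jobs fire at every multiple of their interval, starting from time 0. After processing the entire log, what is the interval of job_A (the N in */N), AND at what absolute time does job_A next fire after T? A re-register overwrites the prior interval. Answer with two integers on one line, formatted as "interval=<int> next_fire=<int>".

Answer: interval=9 next_fire=261

Derivation:
Op 1: register job_G */17 -> active={job_G:*/17}
Op 2: register job_F */8 -> active={job_F:*/8, job_G:*/17}
Op 3: register job_D */2 -> active={job_D:*/2, job_F:*/8, job_G:*/17}
Op 4: register job_B */11 -> active={job_B:*/11, job_D:*/2, job_F:*/8, job_G:*/17}
Op 5: unregister job_F -> active={job_B:*/11, job_D:*/2, job_G:*/17}
Op 6: register job_G */17 -> active={job_B:*/11, job_D:*/2, job_G:*/17}
Op 7: register job_A */9 -> active={job_A:*/9, job_B:*/11, job_D:*/2, job_G:*/17}
Final interval of job_A = 9
Next fire of job_A after T=256: (256//9+1)*9 = 261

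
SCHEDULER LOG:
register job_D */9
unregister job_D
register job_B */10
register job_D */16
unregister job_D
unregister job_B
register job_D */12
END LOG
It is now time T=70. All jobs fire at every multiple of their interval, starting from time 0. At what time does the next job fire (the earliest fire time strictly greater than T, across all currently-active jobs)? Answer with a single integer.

Op 1: register job_D */9 -> active={job_D:*/9}
Op 2: unregister job_D -> active={}
Op 3: register job_B */10 -> active={job_B:*/10}
Op 4: register job_D */16 -> active={job_B:*/10, job_D:*/16}
Op 5: unregister job_D -> active={job_B:*/10}
Op 6: unregister job_B -> active={}
Op 7: register job_D */12 -> active={job_D:*/12}
  job_D: interval 12, next fire after T=70 is 72
Earliest fire time = 72 (job job_D)

Answer: 72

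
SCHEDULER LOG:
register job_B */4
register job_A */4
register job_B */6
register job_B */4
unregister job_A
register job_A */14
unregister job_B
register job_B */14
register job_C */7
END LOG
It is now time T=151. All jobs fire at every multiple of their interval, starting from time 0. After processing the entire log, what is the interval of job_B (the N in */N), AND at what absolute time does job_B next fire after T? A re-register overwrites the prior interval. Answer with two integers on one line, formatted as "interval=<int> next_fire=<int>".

Answer: interval=14 next_fire=154

Derivation:
Op 1: register job_B */4 -> active={job_B:*/4}
Op 2: register job_A */4 -> active={job_A:*/4, job_B:*/4}
Op 3: register job_B */6 -> active={job_A:*/4, job_B:*/6}
Op 4: register job_B */4 -> active={job_A:*/4, job_B:*/4}
Op 5: unregister job_A -> active={job_B:*/4}
Op 6: register job_A */14 -> active={job_A:*/14, job_B:*/4}
Op 7: unregister job_B -> active={job_A:*/14}
Op 8: register job_B */14 -> active={job_A:*/14, job_B:*/14}
Op 9: register job_C */7 -> active={job_A:*/14, job_B:*/14, job_C:*/7}
Final interval of job_B = 14
Next fire of job_B after T=151: (151//14+1)*14 = 154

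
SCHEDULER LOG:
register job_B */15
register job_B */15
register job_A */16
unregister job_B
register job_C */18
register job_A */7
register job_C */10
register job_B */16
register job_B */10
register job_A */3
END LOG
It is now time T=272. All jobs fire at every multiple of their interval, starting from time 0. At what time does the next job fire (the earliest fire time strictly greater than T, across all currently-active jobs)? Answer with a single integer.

Answer: 273

Derivation:
Op 1: register job_B */15 -> active={job_B:*/15}
Op 2: register job_B */15 -> active={job_B:*/15}
Op 3: register job_A */16 -> active={job_A:*/16, job_B:*/15}
Op 4: unregister job_B -> active={job_A:*/16}
Op 5: register job_C */18 -> active={job_A:*/16, job_C:*/18}
Op 6: register job_A */7 -> active={job_A:*/7, job_C:*/18}
Op 7: register job_C */10 -> active={job_A:*/7, job_C:*/10}
Op 8: register job_B */16 -> active={job_A:*/7, job_B:*/16, job_C:*/10}
Op 9: register job_B */10 -> active={job_A:*/7, job_B:*/10, job_C:*/10}
Op 10: register job_A */3 -> active={job_A:*/3, job_B:*/10, job_C:*/10}
  job_A: interval 3, next fire after T=272 is 273
  job_B: interval 10, next fire after T=272 is 280
  job_C: interval 10, next fire after T=272 is 280
Earliest fire time = 273 (job job_A)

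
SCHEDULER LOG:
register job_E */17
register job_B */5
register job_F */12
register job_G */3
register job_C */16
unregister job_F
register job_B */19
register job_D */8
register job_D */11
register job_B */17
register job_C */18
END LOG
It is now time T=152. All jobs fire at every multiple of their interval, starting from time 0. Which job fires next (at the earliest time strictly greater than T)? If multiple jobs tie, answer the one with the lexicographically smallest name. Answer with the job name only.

Op 1: register job_E */17 -> active={job_E:*/17}
Op 2: register job_B */5 -> active={job_B:*/5, job_E:*/17}
Op 3: register job_F */12 -> active={job_B:*/5, job_E:*/17, job_F:*/12}
Op 4: register job_G */3 -> active={job_B:*/5, job_E:*/17, job_F:*/12, job_G:*/3}
Op 5: register job_C */16 -> active={job_B:*/5, job_C:*/16, job_E:*/17, job_F:*/12, job_G:*/3}
Op 6: unregister job_F -> active={job_B:*/5, job_C:*/16, job_E:*/17, job_G:*/3}
Op 7: register job_B */19 -> active={job_B:*/19, job_C:*/16, job_E:*/17, job_G:*/3}
Op 8: register job_D */8 -> active={job_B:*/19, job_C:*/16, job_D:*/8, job_E:*/17, job_G:*/3}
Op 9: register job_D */11 -> active={job_B:*/19, job_C:*/16, job_D:*/11, job_E:*/17, job_G:*/3}
Op 10: register job_B */17 -> active={job_B:*/17, job_C:*/16, job_D:*/11, job_E:*/17, job_G:*/3}
Op 11: register job_C */18 -> active={job_B:*/17, job_C:*/18, job_D:*/11, job_E:*/17, job_G:*/3}
  job_B: interval 17, next fire after T=152 is 153
  job_C: interval 18, next fire after T=152 is 162
  job_D: interval 11, next fire after T=152 is 154
  job_E: interval 17, next fire after T=152 is 153
  job_G: interval 3, next fire after T=152 is 153
Earliest = 153, winner (lex tiebreak) = job_B

Answer: job_B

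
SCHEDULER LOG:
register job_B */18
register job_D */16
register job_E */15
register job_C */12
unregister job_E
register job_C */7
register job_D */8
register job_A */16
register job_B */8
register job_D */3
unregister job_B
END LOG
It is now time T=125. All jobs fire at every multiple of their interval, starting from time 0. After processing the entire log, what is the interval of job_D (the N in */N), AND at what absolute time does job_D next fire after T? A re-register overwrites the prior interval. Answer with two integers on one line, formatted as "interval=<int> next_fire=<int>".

Op 1: register job_B */18 -> active={job_B:*/18}
Op 2: register job_D */16 -> active={job_B:*/18, job_D:*/16}
Op 3: register job_E */15 -> active={job_B:*/18, job_D:*/16, job_E:*/15}
Op 4: register job_C */12 -> active={job_B:*/18, job_C:*/12, job_D:*/16, job_E:*/15}
Op 5: unregister job_E -> active={job_B:*/18, job_C:*/12, job_D:*/16}
Op 6: register job_C */7 -> active={job_B:*/18, job_C:*/7, job_D:*/16}
Op 7: register job_D */8 -> active={job_B:*/18, job_C:*/7, job_D:*/8}
Op 8: register job_A */16 -> active={job_A:*/16, job_B:*/18, job_C:*/7, job_D:*/8}
Op 9: register job_B */8 -> active={job_A:*/16, job_B:*/8, job_C:*/7, job_D:*/8}
Op 10: register job_D */3 -> active={job_A:*/16, job_B:*/8, job_C:*/7, job_D:*/3}
Op 11: unregister job_B -> active={job_A:*/16, job_C:*/7, job_D:*/3}
Final interval of job_D = 3
Next fire of job_D after T=125: (125//3+1)*3 = 126

Answer: interval=3 next_fire=126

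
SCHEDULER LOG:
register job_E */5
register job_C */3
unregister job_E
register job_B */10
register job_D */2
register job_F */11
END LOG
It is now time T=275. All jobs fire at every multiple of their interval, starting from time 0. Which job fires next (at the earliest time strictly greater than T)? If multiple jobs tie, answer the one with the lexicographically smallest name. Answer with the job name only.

Answer: job_C

Derivation:
Op 1: register job_E */5 -> active={job_E:*/5}
Op 2: register job_C */3 -> active={job_C:*/3, job_E:*/5}
Op 3: unregister job_E -> active={job_C:*/3}
Op 4: register job_B */10 -> active={job_B:*/10, job_C:*/3}
Op 5: register job_D */2 -> active={job_B:*/10, job_C:*/3, job_D:*/2}
Op 6: register job_F */11 -> active={job_B:*/10, job_C:*/3, job_D:*/2, job_F:*/11}
  job_B: interval 10, next fire after T=275 is 280
  job_C: interval 3, next fire after T=275 is 276
  job_D: interval 2, next fire after T=275 is 276
  job_F: interval 11, next fire after T=275 is 286
Earliest = 276, winner (lex tiebreak) = job_C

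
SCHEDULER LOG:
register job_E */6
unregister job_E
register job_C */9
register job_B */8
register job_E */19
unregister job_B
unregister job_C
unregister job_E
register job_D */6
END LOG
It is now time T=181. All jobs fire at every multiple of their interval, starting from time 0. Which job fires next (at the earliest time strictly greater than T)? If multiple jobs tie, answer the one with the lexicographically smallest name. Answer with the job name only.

Answer: job_D

Derivation:
Op 1: register job_E */6 -> active={job_E:*/6}
Op 2: unregister job_E -> active={}
Op 3: register job_C */9 -> active={job_C:*/9}
Op 4: register job_B */8 -> active={job_B:*/8, job_C:*/9}
Op 5: register job_E */19 -> active={job_B:*/8, job_C:*/9, job_E:*/19}
Op 6: unregister job_B -> active={job_C:*/9, job_E:*/19}
Op 7: unregister job_C -> active={job_E:*/19}
Op 8: unregister job_E -> active={}
Op 9: register job_D */6 -> active={job_D:*/6}
  job_D: interval 6, next fire after T=181 is 186
Earliest = 186, winner (lex tiebreak) = job_D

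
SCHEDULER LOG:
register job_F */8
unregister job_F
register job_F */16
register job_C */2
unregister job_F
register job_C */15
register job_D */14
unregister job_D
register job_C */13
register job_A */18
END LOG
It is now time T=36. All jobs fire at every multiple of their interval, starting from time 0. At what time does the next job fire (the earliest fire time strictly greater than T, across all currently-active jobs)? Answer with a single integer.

Answer: 39

Derivation:
Op 1: register job_F */8 -> active={job_F:*/8}
Op 2: unregister job_F -> active={}
Op 3: register job_F */16 -> active={job_F:*/16}
Op 4: register job_C */2 -> active={job_C:*/2, job_F:*/16}
Op 5: unregister job_F -> active={job_C:*/2}
Op 6: register job_C */15 -> active={job_C:*/15}
Op 7: register job_D */14 -> active={job_C:*/15, job_D:*/14}
Op 8: unregister job_D -> active={job_C:*/15}
Op 9: register job_C */13 -> active={job_C:*/13}
Op 10: register job_A */18 -> active={job_A:*/18, job_C:*/13}
  job_A: interval 18, next fire after T=36 is 54
  job_C: interval 13, next fire after T=36 is 39
Earliest fire time = 39 (job job_C)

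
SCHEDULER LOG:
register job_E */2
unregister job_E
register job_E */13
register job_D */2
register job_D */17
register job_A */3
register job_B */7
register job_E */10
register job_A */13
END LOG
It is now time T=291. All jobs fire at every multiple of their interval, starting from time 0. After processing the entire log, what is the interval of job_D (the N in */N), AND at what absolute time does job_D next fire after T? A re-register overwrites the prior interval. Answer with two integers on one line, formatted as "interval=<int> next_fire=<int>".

Op 1: register job_E */2 -> active={job_E:*/2}
Op 2: unregister job_E -> active={}
Op 3: register job_E */13 -> active={job_E:*/13}
Op 4: register job_D */2 -> active={job_D:*/2, job_E:*/13}
Op 5: register job_D */17 -> active={job_D:*/17, job_E:*/13}
Op 6: register job_A */3 -> active={job_A:*/3, job_D:*/17, job_E:*/13}
Op 7: register job_B */7 -> active={job_A:*/3, job_B:*/7, job_D:*/17, job_E:*/13}
Op 8: register job_E */10 -> active={job_A:*/3, job_B:*/7, job_D:*/17, job_E:*/10}
Op 9: register job_A */13 -> active={job_A:*/13, job_B:*/7, job_D:*/17, job_E:*/10}
Final interval of job_D = 17
Next fire of job_D after T=291: (291//17+1)*17 = 306

Answer: interval=17 next_fire=306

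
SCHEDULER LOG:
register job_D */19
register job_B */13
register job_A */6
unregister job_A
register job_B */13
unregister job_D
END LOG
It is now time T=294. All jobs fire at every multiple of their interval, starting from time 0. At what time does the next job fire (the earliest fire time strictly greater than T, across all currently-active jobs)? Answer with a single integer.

Op 1: register job_D */19 -> active={job_D:*/19}
Op 2: register job_B */13 -> active={job_B:*/13, job_D:*/19}
Op 3: register job_A */6 -> active={job_A:*/6, job_B:*/13, job_D:*/19}
Op 4: unregister job_A -> active={job_B:*/13, job_D:*/19}
Op 5: register job_B */13 -> active={job_B:*/13, job_D:*/19}
Op 6: unregister job_D -> active={job_B:*/13}
  job_B: interval 13, next fire after T=294 is 299
Earliest fire time = 299 (job job_B)

Answer: 299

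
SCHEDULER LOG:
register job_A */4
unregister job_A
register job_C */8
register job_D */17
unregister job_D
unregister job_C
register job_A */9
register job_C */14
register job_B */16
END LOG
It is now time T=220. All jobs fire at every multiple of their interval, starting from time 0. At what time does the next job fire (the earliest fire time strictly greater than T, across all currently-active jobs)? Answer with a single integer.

Answer: 224

Derivation:
Op 1: register job_A */4 -> active={job_A:*/4}
Op 2: unregister job_A -> active={}
Op 3: register job_C */8 -> active={job_C:*/8}
Op 4: register job_D */17 -> active={job_C:*/8, job_D:*/17}
Op 5: unregister job_D -> active={job_C:*/8}
Op 6: unregister job_C -> active={}
Op 7: register job_A */9 -> active={job_A:*/9}
Op 8: register job_C */14 -> active={job_A:*/9, job_C:*/14}
Op 9: register job_B */16 -> active={job_A:*/9, job_B:*/16, job_C:*/14}
  job_A: interval 9, next fire after T=220 is 225
  job_B: interval 16, next fire after T=220 is 224
  job_C: interval 14, next fire after T=220 is 224
Earliest fire time = 224 (job job_B)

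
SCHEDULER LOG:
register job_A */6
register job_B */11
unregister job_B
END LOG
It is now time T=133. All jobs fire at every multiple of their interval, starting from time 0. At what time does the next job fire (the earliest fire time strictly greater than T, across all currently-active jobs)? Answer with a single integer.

Op 1: register job_A */6 -> active={job_A:*/6}
Op 2: register job_B */11 -> active={job_A:*/6, job_B:*/11}
Op 3: unregister job_B -> active={job_A:*/6}
  job_A: interval 6, next fire after T=133 is 138
Earliest fire time = 138 (job job_A)

Answer: 138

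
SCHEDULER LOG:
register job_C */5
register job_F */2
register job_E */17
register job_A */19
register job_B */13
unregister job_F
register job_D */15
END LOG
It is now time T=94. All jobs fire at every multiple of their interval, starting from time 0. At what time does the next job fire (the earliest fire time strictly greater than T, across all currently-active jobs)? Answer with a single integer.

Answer: 95

Derivation:
Op 1: register job_C */5 -> active={job_C:*/5}
Op 2: register job_F */2 -> active={job_C:*/5, job_F:*/2}
Op 3: register job_E */17 -> active={job_C:*/5, job_E:*/17, job_F:*/2}
Op 4: register job_A */19 -> active={job_A:*/19, job_C:*/5, job_E:*/17, job_F:*/2}
Op 5: register job_B */13 -> active={job_A:*/19, job_B:*/13, job_C:*/5, job_E:*/17, job_F:*/2}
Op 6: unregister job_F -> active={job_A:*/19, job_B:*/13, job_C:*/5, job_E:*/17}
Op 7: register job_D */15 -> active={job_A:*/19, job_B:*/13, job_C:*/5, job_D:*/15, job_E:*/17}
  job_A: interval 19, next fire after T=94 is 95
  job_B: interval 13, next fire after T=94 is 104
  job_C: interval 5, next fire after T=94 is 95
  job_D: interval 15, next fire after T=94 is 105
  job_E: interval 17, next fire after T=94 is 102
Earliest fire time = 95 (job job_A)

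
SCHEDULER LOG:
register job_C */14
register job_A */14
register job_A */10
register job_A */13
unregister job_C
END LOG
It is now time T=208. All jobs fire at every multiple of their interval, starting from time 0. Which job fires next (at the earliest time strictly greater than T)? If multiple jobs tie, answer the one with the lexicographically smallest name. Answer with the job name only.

Answer: job_A

Derivation:
Op 1: register job_C */14 -> active={job_C:*/14}
Op 2: register job_A */14 -> active={job_A:*/14, job_C:*/14}
Op 3: register job_A */10 -> active={job_A:*/10, job_C:*/14}
Op 4: register job_A */13 -> active={job_A:*/13, job_C:*/14}
Op 5: unregister job_C -> active={job_A:*/13}
  job_A: interval 13, next fire after T=208 is 221
Earliest = 221, winner (lex tiebreak) = job_A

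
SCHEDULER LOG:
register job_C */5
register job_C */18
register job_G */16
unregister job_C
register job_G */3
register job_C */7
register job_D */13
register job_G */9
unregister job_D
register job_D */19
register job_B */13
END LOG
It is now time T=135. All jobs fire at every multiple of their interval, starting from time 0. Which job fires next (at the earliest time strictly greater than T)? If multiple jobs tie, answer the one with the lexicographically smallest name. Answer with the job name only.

Answer: job_C

Derivation:
Op 1: register job_C */5 -> active={job_C:*/5}
Op 2: register job_C */18 -> active={job_C:*/18}
Op 3: register job_G */16 -> active={job_C:*/18, job_G:*/16}
Op 4: unregister job_C -> active={job_G:*/16}
Op 5: register job_G */3 -> active={job_G:*/3}
Op 6: register job_C */7 -> active={job_C:*/7, job_G:*/3}
Op 7: register job_D */13 -> active={job_C:*/7, job_D:*/13, job_G:*/3}
Op 8: register job_G */9 -> active={job_C:*/7, job_D:*/13, job_G:*/9}
Op 9: unregister job_D -> active={job_C:*/7, job_G:*/9}
Op 10: register job_D */19 -> active={job_C:*/7, job_D:*/19, job_G:*/9}
Op 11: register job_B */13 -> active={job_B:*/13, job_C:*/7, job_D:*/19, job_G:*/9}
  job_B: interval 13, next fire after T=135 is 143
  job_C: interval 7, next fire after T=135 is 140
  job_D: interval 19, next fire after T=135 is 152
  job_G: interval 9, next fire after T=135 is 144
Earliest = 140, winner (lex tiebreak) = job_C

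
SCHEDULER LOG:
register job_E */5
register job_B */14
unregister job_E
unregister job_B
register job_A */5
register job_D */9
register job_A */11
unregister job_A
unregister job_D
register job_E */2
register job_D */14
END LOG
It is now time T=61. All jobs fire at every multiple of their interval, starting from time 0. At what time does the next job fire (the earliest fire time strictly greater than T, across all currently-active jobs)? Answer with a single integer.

Op 1: register job_E */5 -> active={job_E:*/5}
Op 2: register job_B */14 -> active={job_B:*/14, job_E:*/5}
Op 3: unregister job_E -> active={job_B:*/14}
Op 4: unregister job_B -> active={}
Op 5: register job_A */5 -> active={job_A:*/5}
Op 6: register job_D */9 -> active={job_A:*/5, job_D:*/9}
Op 7: register job_A */11 -> active={job_A:*/11, job_D:*/9}
Op 8: unregister job_A -> active={job_D:*/9}
Op 9: unregister job_D -> active={}
Op 10: register job_E */2 -> active={job_E:*/2}
Op 11: register job_D */14 -> active={job_D:*/14, job_E:*/2}
  job_D: interval 14, next fire after T=61 is 70
  job_E: interval 2, next fire after T=61 is 62
Earliest fire time = 62 (job job_E)

Answer: 62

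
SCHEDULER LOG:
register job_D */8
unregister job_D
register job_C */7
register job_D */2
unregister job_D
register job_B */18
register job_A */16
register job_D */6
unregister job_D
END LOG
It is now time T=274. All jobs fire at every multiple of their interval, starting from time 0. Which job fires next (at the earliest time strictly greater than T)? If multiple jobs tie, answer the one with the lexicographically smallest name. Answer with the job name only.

Op 1: register job_D */8 -> active={job_D:*/8}
Op 2: unregister job_D -> active={}
Op 3: register job_C */7 -> active={job_C:*/7}
Op 4: register job_D */2 -> active={job_C:*/7, job_D:*/2}
Op 5: unregister job_D -> active={job_C:*/7}
Op 6: register job_B */18 -> active={job_B:*/18, job_C:*/7}
Op 7: register job_A */16 -> active={job_A:*/16, job_B:*/18, job_C:*/7}
Op 8: register job_D */6 -> active={job_A:*/16, job_B:*/18, job_C:*/7, job_D:*/6}
Op 9: unregister job_D -> active={job_A:*/16, job_B:*/18, job_C:*/7}
  job_A: interval 16, next fire after T=274 is 288
  job_B: interval 18, next fire after T=274 is 288
  job_C: interval 7, next fire after T=274 is 280
Earliest = 280, winner (lex tiebreak) = job_C

Answer: job_C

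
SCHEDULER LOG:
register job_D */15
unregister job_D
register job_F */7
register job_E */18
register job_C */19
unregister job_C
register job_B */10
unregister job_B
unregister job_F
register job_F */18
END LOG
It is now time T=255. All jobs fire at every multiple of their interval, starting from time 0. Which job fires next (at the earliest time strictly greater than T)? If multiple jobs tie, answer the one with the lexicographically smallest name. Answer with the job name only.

Answer: job_E

Derivation:
Op 1: register job_D */15 -> active={job_D:*/15}
Op 2: unregister job_D -> active={}
Op 3: register job_F */7 -> active={job_F:*/7}
Op 4: register job_E */18 -> active={job_E:*/18, job_F:*/7}
Op 5: register job_C */19 -> active={job_C:*/19, job_E:*/18, job_F:*/7}
Op 6: unregister job_C -> active={job_E:*/18, job_F:*/7}
Op 7: register job_B */10 -> active={job_B:*/10, job_E:*/18, job_F:*/7}
Op 8: unregister job_B -> active={job_E:*/18, job_F:*/7}
Op 9: unregister job_F -> active={job_E:*/18}
Op 10: register job_F */18 -> active={job_E:*/18, job_F:*/18}
  job_E: interval 18, next fire after T=255 is 270
  job_F: interval 18, next fire after T=255 is 270
Earliest = 270, winner (lex tiebreak) = job_E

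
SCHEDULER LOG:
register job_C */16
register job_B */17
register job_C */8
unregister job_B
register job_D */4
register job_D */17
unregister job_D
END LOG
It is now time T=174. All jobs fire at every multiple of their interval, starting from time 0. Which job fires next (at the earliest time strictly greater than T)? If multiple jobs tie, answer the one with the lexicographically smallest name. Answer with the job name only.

Op 1: register job_C */16 -> active={job_C:*/16}
Op 2: register job_B */17 -> active={job_B:*/17, job_C:*/16}
Op 3: register job_C */8 -> active={job_B:*/17, job_C:*/8}
Op 4: unregister job_B -> active={job_C:*/8}
Op 5: register job_D */4 -> active={job_C:*/8, job_D:*/4}
Op 6: register job_D */17 -> active={job_C:*/8, job_D:*/17}
Op 7: unregister job_D -> active={job_C:*/8}
  job_C: interval 8, next fire after T=174 is 176
Earliest = 176, winner (lex tiebreak) = job_C

Answer: job_C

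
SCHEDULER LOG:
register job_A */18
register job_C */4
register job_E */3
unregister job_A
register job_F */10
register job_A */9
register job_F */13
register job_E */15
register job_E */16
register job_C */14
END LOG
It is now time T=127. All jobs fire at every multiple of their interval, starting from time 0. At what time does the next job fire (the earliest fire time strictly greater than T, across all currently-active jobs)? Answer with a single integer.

Op 1: register job_A */18 -> active={job_A:*/18}
Op 2: register job_C */4 -> active={job_A:*/18, job_C:*/4}
Op 3: register job_E */3 -> active={job_A:*/18, job_C:*/4, job_E:*/3}
Op 4: unregister job_A -> active={job_C:*/4, job_E:*/3}
Op 5: register job_F */10 -> active={job_C:*/4, job_E:*/3, job_F:*/10}
Op 6: register job_A */9 -> active={job_A:*/9, job_C:*/4, job_E:*/3, job_F:*/10}
Op 7: register job_F */13 -> active={job_A:*/9, job_C:*/4, job_E:*/3, job_F:*/13}
Op 8: register job_E */15 -> active={job_A:*/9, job_C:*/4, job_E:*/15, job_F:*/13}
Op 9: register job_E */16 -> active={job_A:*/9, job_C:*/4, job_E:*/16, job_F:*/13}
Op 10: register job_C */14 -> active={job_A:*/9, job_C:*/14, job_E:*/16, job_F:*/13}
  job_A: interval 9, next fire after T=127 is 135
  job_C: interval 14, next fire after T=127 is 140
  job_E: interval 16, next fire after T=127 is 128
  job_F: interval 13, next fire after T=127 is 130
Earliest fire time = 128 (job job_E)

Answer: 128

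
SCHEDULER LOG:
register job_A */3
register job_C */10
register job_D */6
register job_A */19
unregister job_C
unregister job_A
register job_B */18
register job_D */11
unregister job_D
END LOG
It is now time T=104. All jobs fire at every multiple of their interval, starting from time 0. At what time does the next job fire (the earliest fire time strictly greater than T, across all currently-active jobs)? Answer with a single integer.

Op 1: register job_A */3 -> active={job_A:*/3}
Op 2: register job_C */10 -> active={job_A:*/3, job_C:*/10}
Op 3: register job_D */6 -> active={job_A:*/3, job_C:*/10, job_D:*/6}
Op 4: register job_A */19 -> active={job_A:*/19, job_C:*/10, job_D:*/6}
Op 5: unregister job_C -> active={job_A:*/19, job_D:*/6}
Op 6: unregister job_A -> active={job_D:*/6}
Op 7: register job_B */18 -> active={job_B:*/18, job_D:*/6}
Op 8: register job_D */11 -> active={job_B:*/18, job_D:*/11}
Op 9: unregister job_D -> active={job_B:*/18}
  job_B: interval 18, next fire after T=104 is 108
Earliest fire time = 108 (job job_B)

Answer: 108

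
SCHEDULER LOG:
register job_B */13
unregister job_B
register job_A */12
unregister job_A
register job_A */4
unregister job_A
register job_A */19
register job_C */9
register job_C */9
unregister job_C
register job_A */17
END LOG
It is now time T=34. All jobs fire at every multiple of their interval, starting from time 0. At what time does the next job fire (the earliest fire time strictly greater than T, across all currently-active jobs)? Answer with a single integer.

Op 1: register job_B */13 -> active={job_B:*/13}
Op 2: unregister job_B -> active={}
Op 3: register job_A */12 -> active={job_A:*/12}
Op 4: unregister job_A -> active={}
Op 5: register job_A */4 -> active={job_A:*/4}
Op 6: unregister job_A -> active={}
Op 7: register job_A */19 -> active={job_A:*/19}
Op 8: register job_C */9 -> active={job_A:*/19, job_C:*/9}
Op 9: register job_C */9 -> active={job_A:*/19, job_C:*/9}
Op 10: unregister job_C -> active={job_A:*/19}
Op 11: register job_A */17 -> active={job_A:*/17}
  job_A: interval 17, next fire after T=34 is 51
Earliest fire time = 51 (job job_A)

Answer: 51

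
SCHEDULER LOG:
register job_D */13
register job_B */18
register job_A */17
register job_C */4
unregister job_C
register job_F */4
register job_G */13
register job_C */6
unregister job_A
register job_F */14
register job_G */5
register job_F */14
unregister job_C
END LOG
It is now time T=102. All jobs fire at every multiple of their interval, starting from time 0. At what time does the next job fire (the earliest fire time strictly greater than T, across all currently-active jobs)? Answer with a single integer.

Answer: 104

Derivation:
Op 1: register job_D */13 -> active={job_D:*/13}
Op 2: register job_B */18 -> active={job_B:*/18, job_D:*/13}
Op 3: register job_A */17 -> active={job_A:*/17, job_B:*/18, job_D:*/13}
Op 4: register job_C */4 -> active={job_A:*/17, job_B:*/18, job_C:*/4, job_D:*/13}
Op 5: unregister job_C -> active={job_A:*/17, job_B:*/18, job_D:*/13}
Op 6: register job_F */4 -> active={job_A:*/17, job_B:*/18, job_D:*/13, job_F:*/4}
Op 7: register job_G */13 -> active={job_A:*/17, job_B:*/18, job_D:*/13, job_F:*/4, job_G:*/13}
Op 8: register job_C */6 -> active={job_A:*/17, job_B:*/18, job_C:*/6, job_D:*/13, job_F:*/4, job_G:*/13}
Op 9: unregister job_A -> active={job_B:*/18, job_C:*/6, job_D:*/13, job_F:*/4, job_G:*/13}
Op 10: register job_F */14 -> active={job_B:*/18, job_C:*/6, job_D:*/13, job_F:*/14, job_G:*/13}
Op 11: register job_G */5 -> active={job_B:*/18, job_C:*/6, job_D:*/13, job_F:*/14, job_G:*/5}
Op 12: register job_F */14 -> active={job_B:*/18, job_C:*/6, job_D:*/13, job_F:*/14, job_G:*/5}
Op 13: unregister job_C -> active={job_B:*/18, job_D:*/13, job_F:*/14, job_G:*/5}
  job_B: interval 18, next fire after T=102 is 108
  job_D: interval 13, next fire after T=102 is 104
  job_F: interval 14, next fire after T=102 is 112
  job_G: interval 5, next fire after T=102 is 105
Earliest fire time = 104 (job job_D)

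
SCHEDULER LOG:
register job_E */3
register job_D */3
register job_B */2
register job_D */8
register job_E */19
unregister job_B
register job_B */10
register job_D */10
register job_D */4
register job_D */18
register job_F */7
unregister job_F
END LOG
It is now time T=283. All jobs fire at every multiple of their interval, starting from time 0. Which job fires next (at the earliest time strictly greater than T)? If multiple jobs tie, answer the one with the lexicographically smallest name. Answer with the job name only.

Answer: job_E

Derivation:
Op 1: register job_E */3 -> active={job_E:*/3}
Op 2: register job_D */3 -> active={job_D:*/3, job_E:*/3}
Op 3: register job_B */2 -> active={job_B:*/2, job_D:*/3, job_E:*/3}
Op 4: register job_D */8 -> active={job_B:*/2, job_D:*/8, job_E:*/3}
Op 5: register job_E */19 -> active={job_B:*/2, job_D:*/8, job_E:*/19}
Op 6: unregister job_B -> active={job_D:*/8, job_E:*/19}
Op 7: register job_B */10 -> active={job_B:*/10, job_D:*/8, job_E:*/19}
Op 8: register job_D */10 -> active={job_B:*/10, job_D:*/10, job_E:*/19}
Op 9: register job_D */4 -> active={job_B:*/10, job_D:*/4, job_E:*/19}
Op 10: register job_D */18 -> active={job_B:*/10, job_D:*/18, job_E:*/19}
Op 11: register job_F */7 -> active={job_B:*/10, job_D:*/18, job_E:*/19, job_F:*/7}
Op 12: unregister job_F -> active={job_B:*/10, job_D:*/18, job_E:*/19}
  job_B: interval 10, next fire after T=283 is 290
  job_D: interval 18, next fire after T=283 is 288
  job_E: interval 19, next fire after T=283 is 285
Earliest = 285, winner (lex tiebreak) = job_E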